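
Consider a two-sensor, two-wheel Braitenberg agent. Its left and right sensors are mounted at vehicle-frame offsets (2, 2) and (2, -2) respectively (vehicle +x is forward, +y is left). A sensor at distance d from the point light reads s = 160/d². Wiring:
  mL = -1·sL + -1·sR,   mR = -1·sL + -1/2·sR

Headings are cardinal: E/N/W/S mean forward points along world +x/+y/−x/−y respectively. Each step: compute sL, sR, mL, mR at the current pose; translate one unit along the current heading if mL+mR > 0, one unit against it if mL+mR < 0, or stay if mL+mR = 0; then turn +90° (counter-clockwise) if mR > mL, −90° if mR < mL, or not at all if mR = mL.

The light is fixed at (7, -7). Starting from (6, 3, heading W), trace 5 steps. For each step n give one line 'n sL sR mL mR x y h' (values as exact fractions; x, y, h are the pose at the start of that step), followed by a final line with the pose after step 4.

0 160/73 160/153 -36160/11169 -30320/11169 6 3 W
1 40/17 40/17 -80/17 -60/17 7 3 S
2 160/173 32/17 -8256/2941 -5488/2941 7 4 E
3 80/89 16/17 -2784/1513 -2072/1513 6 4 N
4 160/73 160/153 -36160/11169 -30320/11169 6 3 W
final 7 3 S

n=0: pose=(6,3,W); sL=160/73, sR=160/153; mL=-36160/11169, mR=-30320/11169; mL+mR=-22160/3723 → advance -1; mR−mL=80/153 → turn +1·90°
n=1: pose=(7,3,S); sL=40/17, sR=40/17; mL=-80/17, mR=-60/17; mL+mR=-140/17 → advance -1; mR−mL=20/17 → turn +1·90°
n=2: pose=(7,4,E); sL=160/173, sR=32/17; mL=-8256/2941, mR=-5488/2941; mL+mR=-13744/2941 → advance -1; mR−mL=16/17 → turn +1·90°
n=3: pose=(6,4,N); sL=80/89, sR=16/17; mL=-2784/1513, mR=-2072/1513; mL+mR=-4856/1513 → advance -1; mR−mL=8/17 → turn +1·90°
n=4: pose=(6,3,W); sL=160/73, sR=160/153; mL=-36160/11169, mR=-30320/11169; mL+mR=-22160/3723 → advance -1; mR−mL=80/153 → turn +1·90°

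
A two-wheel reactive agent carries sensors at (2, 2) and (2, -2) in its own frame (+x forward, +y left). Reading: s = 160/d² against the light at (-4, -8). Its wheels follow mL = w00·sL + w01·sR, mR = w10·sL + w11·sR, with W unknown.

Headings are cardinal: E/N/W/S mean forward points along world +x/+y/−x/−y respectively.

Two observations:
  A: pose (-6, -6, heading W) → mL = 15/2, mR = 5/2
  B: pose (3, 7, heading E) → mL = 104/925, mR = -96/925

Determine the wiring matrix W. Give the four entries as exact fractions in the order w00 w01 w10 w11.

1 -1/2 1/2 -1/2

obs A: pose=(-6,-6,W) → sL=10, sR=5, mL=15/2, mR=5/2
obs B: pose=(3,7,E) → sL=16/37, sR=16/25, mL=104/925, mR=-96/925
sensor matrix S = [[10, 5], [16/37, 16/25]]; det S = 784/185
solve [mL_A; mL_B] = S·[w00; w01] and [mR_A; mR_B] = S·[w10; w11]:
  w00 = 1, w01 = -1/2, w10 = 1/2, w11 = -1/2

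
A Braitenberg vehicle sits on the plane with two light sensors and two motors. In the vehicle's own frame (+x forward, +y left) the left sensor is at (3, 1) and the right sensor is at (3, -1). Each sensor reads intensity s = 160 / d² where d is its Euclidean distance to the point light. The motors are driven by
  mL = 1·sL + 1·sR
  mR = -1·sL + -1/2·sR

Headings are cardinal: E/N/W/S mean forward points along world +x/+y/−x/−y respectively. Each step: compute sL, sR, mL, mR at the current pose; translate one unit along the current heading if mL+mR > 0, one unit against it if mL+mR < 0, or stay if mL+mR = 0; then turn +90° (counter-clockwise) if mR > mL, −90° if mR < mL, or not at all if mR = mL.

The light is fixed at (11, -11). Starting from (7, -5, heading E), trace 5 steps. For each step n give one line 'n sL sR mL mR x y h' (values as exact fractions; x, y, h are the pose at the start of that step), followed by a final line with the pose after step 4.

0 16/5 80/13 608/65 -408/65 7 -5 E
1 160/13 32/5 1216/65 -1008/65 8 -5 S
2 40/13 20/9 620/117 -490/117 8 -6 W
3 160/89 160/73 25920/6497 -18800/6497 7 -6 N
4 16/5 80/13 608/65 -408/65 7 -5 E
final 8 -5 S

n=0: pose=(7,-5,E); sL=16/5, sR=80/13; mL=608/65, mR=-408/65; mL+mR=40/13 → advance +1; mR−mL=-1016/65 → turn -1·90°
n=1: pose=(8,-5,S); sL=160/13, sR=32/5; mL=1216/65, mR=-1008/65; mL+mR=16/5 → advance +1; mR−mL=-2224/65 → turn -1·90°
n=2: pose=(8,-6,W); sL=40/13, sR=20/9; mL=620/117, mR=-490/117; mL+mR=10/9 → advance +1; mR−mL=-370/39 → turn -1·90°
n=3: pose=(7,-6,N); sL=160/89, sR=160/73; mL=25920/6497, mR=-18800/6497; mL+mR=80/73 → advance +1; mR−mL=-44720/6497 → turn -1·90°
n=4: pose=(7,-5,E); sL=16/5, sR=80/13; mL=608/65, mR=-408/65; mL+mR=40/13 → advance +1; mR−mL=-1016/65 → turn -1·90°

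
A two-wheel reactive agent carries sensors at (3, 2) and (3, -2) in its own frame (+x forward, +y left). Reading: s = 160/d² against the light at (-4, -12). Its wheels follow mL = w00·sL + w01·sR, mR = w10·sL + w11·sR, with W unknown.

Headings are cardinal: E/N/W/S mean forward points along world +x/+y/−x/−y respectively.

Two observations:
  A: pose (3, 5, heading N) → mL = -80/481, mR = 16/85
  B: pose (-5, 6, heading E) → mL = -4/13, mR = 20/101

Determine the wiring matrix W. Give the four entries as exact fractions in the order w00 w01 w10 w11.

obs A: pose=(3,5,N) → sL=32/85, sR=160/481, mL=-80/481, mR=16/85
obs B: pose=(-5,6,E) → sL=40/101, sR=8/13, mL=-4/13, mR=20/101
sensor matrix S = [[32/85, 160/481], [40/101, 8/13]]; det S = 31744/317645
solve [mL_A; mL_B] = S·[w00; w01] and [mR_A; mR_B] = S·[w10; w11]:
  w00 = 0, w01 = -1/2, w10 = 1/2, w11 = 0

0 -1/2 1/2 0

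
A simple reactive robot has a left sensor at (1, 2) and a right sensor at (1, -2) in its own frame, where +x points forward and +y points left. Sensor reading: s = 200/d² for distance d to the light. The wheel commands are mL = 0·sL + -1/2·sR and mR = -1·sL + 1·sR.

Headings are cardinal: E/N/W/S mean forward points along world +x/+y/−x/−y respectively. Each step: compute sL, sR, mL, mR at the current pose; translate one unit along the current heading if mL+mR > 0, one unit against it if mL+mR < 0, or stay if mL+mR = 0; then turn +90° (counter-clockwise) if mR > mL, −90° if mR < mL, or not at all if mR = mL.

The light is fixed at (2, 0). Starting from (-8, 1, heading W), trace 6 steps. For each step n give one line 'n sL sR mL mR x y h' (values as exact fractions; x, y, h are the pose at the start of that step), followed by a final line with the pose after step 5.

n=0: pose=(-8,1,W); sL=100/61, sR=20/13; mL=-10/13, mR=-80/793; mL+mR=-690/793 → advance -1; mR−mL=530/793 → turn +1·90°
n=1: pose=(-7,1,S); sL=200/49, sR=200/121; mL=-100/121, mR=-14400/5929; mL+mR=-19300/5929 → advance -1; mR−mL=-9500/5929 → turn -1·90°
n=2: pose=(-7,2,W); sL=2, sR=50/29; mL=-25/29, mR=-8/29; mL+mR=-33/29 → advance -1; mR−mL=17/29 → turn +1·90°
n=3: pose=(-6,2,S); sL=200/37, sR=200/101; mL=-100/101, mR=-12800/3737; mL+mR=-16500/3737 → advance -1; mR−mL=-9100/3737 → turn -1·90°
n=4: pose=(-6,3,W); sL=100/41, sR=100/53; mL=-50/53, mR=-1200/2173; mL+mR=-3250/2173 → advance -1; mR−mL=850/2173 → turn +1·90°
n=5: pose=(-5,3,S); sL=200/29, sR=40/17; mL=-20/17, mR=-2240/493; mL+mR=-2820/493 → advance -1; mR−mL=-1660/493 → turn -1·90°

0 100/61 20/13 -10/13 -80/793 -8 1 W
1 200/49 200/121 -100/121 -14400/5929 -7 1 S
2 2 50/29 -25/29 -8/29 -7 2 W
3 200/37 200/101 -100/101 -12800/3737 -6 2 S
4 100/41 100/53 -50/53 -1200/2173 -6 3 W
5 200/29 40/17 -20/17 -2240/493 -5 3 S
final -5 4 W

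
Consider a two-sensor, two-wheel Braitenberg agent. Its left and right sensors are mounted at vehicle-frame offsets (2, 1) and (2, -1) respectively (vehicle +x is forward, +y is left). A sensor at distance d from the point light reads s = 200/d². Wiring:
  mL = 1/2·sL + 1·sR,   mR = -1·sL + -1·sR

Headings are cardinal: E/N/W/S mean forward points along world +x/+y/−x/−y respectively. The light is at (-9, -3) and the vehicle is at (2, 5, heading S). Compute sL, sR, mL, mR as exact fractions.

left sensor world pos  = (3, 3); dL² = 180
right sensor world pos = (1, 3); dR² = 136
sL = 200/180 = 10/9
sR = 200/136 = 25/17
mL = 1/2·sL + 1·sR = 310/153
mR = -1·sL + -1·sR = -395/153

10/9 25/17 310/153 -395/153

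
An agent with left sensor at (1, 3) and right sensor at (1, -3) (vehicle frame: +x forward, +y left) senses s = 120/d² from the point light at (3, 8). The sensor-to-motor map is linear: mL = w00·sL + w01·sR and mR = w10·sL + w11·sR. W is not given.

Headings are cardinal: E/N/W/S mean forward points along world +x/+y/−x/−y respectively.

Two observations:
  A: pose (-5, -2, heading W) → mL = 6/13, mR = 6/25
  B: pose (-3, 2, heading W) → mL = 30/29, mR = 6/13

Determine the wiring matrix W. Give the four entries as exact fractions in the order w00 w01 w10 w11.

obs A: pose=(-5,-2,W) → sL=12/25, sR=12/13, mL=6/13, mR=6/25
obs B: pose=(-3,2,W) → sL=12/13, sR=60/29, mL=30/29, mR=6/13
sensor matrix S = [[12/25, 12/13], [12/13, 60/29]]; det S = 3456/24505
solve [mL_A; mL_B] = S·[w00; w01] and [mR_A; mR_B] = S·[w10; w11]:
  w00 = 0, w01 = 1/2, w10 = 1/2, w11 = 0

0 1/2 1/2 0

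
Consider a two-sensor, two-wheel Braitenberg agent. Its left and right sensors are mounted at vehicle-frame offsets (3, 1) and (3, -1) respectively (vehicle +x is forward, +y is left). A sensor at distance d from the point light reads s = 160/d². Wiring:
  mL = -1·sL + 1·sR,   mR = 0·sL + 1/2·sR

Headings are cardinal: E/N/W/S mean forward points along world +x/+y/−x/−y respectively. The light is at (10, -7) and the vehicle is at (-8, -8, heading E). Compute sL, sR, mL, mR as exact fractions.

left sensor world pos  = (-5, -7); dL² = 225
right sensor world pos = (-5, -9); dR² = 229
sL = 160/225 = 32/45
sR = 160/229 = 160/229
mL = -1·sL + 1·sR = -128/10305
mR = 0·sL + 1/2·sR = 80/229

32/45 160/229 -128/10305 80/229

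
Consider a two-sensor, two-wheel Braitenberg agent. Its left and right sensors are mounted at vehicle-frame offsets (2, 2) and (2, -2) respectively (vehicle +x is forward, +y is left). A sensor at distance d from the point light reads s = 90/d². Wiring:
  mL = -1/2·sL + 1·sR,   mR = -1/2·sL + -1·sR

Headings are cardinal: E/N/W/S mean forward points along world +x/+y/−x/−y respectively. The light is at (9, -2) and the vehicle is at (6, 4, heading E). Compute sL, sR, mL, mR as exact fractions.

18/13 90/17 1017/221 -1323/221

left sensor world pos  = (8, 6); dL² = 65
right sensor world pos = (8, 2); dR² = 17
sL = 90/65 = 18/13
sR = 90/17 = 90/17
mL = -1/2·sL + 1·sR = 1017/221
mR = -1/2·sL + -1·sR = -1323/221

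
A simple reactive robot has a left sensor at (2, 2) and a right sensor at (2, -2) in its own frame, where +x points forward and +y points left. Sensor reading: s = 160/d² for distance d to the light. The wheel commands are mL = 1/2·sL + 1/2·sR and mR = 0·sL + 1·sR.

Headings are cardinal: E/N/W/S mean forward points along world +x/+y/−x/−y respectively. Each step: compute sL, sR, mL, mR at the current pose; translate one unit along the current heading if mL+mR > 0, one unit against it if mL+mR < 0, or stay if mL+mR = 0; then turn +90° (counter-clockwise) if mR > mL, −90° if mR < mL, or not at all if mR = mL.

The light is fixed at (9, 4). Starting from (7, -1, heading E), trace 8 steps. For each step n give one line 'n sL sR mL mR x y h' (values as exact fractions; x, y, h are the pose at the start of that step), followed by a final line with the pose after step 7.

0 160/9 160/49 4640/441 160/49 7 -1 E
1 16/5 80/29 432/145 80/29 8 -1 S
2 160/73 32/5 1568/365 32/5 8 -2 W
3 5/2 2 9/4 2 7 -2 S
4 160/97 160/41 11040/3977 160/41 7 -3 W
5 80/41 80/53 3760/2173 80/53 6 -3 S
6 32/25 160/61 2976/1525 160/61 6 -4 W
7 20/13 20/17 300/221 20/17 5 -4 S
final 5 -5 W

n=0: pose=(7,-1,E); sL=160/9, sR=160/49; mL=4640/441, mR=160/49; mL+mR=6080/441 → advance +1; mR−mL=-3200/441 → turn -1·90°
n=1: pose=(8,-1,S); sL=16/5, sR=80/29; mL=432/145, mR=80/29; mL+mR=832/145 → advance +1; mR−mL=-32/145 → turn -1·90°
n=2: pose=(8,-2,W); sL=160/73, sR=32/5; mL=1568/365, mR=32/5; mL+mR=3904/365 → advance +1; mR−mL=768/365 → turn +1·90°
n=3: pose=(7,-2,S); sL=5/2, sR=2; mL=9/4, mR=2; mL+mR=17/4 → advance +1; mR−mL=-1/4 → turn -1·90°
n=4: pose=(7,-3,W); sL=160/97, sR=160/41; mL=11040/3977, mR=160/41; mL+mR=26560/3977 → advance +1; mR−mL=4480/3977 → turn +1·90°
n=5: pose=(6,-3,S); sL=80/41, sR=80/53; mL=3760/2173, mR=80/53; mL+mR=7040/2173 → advance +1; mR−mL=-480/2173 → turn -1·90°
n=6: pose=(6,-4,W); sL=32/25, sR=160/61; mL=2976/1525, mR=160/61; mL+mR=6976/1525 → advance +1; mR−mL=1024/1525 → turn +1·90°
n=7: pose=(5,-4,S); sL=20/13, sR=20/17; mL=300/221, mR=20/17; mL+mR=560/221 → advance +1; mR−mL=-40/221 → turn -1·90°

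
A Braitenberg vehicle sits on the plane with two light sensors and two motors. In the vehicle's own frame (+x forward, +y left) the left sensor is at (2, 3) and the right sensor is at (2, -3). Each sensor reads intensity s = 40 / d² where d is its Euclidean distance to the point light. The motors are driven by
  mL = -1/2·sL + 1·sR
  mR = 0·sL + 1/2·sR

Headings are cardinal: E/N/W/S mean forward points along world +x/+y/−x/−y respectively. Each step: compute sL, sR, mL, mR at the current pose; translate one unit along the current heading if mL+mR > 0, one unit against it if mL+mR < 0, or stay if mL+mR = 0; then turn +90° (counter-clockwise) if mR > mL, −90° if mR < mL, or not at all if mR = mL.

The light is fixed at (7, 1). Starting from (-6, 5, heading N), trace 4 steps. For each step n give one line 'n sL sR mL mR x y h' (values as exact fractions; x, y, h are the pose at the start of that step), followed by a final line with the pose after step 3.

n=0: pose=(-6,5,N); sL=10/73, sR=5/17; mL=280/1241, mR=5/34; mL+mR=925/2482 → advance +1; mR−mL=-195/2482 → turn -1·90°
n=1: pose=(-6,6,E); sL=8/37, sR=8/25; mL=196/925, mR=4/25; mL+mR=344/925 → advance +1; mR−mL=-48/925 → turn -1·90°
n=2: pose=(-5,6,S); sL=4/9, sR=20/117; mL=-2/39, mR=10/117; mL+mR=4/117 → advance +1; mR−mL=16/117 → turn +1·90°
n=3: pose=(-5,5,E); sL=40/149, sR=40/101; mL=3940/15049, mR=20/101; mL+mR=6920/15049 → advance +1; mR−mL=-960/15049 → turn -1·90°

0 10/73 5/17 280/1241 5/34 -6 5 N
1 8/37 8/25 196/925 4/25 -6 6 E
2 4/9 20/117 -2/39 10/117 -5 6 S
3 40/149 40/101 3940/15049 20/101 -5 5 E
final -4 5 S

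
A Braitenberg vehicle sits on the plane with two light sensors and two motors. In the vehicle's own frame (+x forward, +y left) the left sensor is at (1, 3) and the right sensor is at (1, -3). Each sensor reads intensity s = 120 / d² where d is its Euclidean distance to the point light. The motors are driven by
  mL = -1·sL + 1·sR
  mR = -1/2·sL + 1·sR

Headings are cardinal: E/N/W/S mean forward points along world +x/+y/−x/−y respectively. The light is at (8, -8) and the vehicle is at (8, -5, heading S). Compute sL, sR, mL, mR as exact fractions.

120/13 120/13 0 60/13

left sensor world pos  = (11, -6); dL² = 13
right sensor world pos = (5, -6); dR² = 13
sL = 120/13 = 120/13
sR = 120/13 = 120/13
mL = -1·sL + 1·sR = 0
mR = -1/2·sL + 1·sR = 60/13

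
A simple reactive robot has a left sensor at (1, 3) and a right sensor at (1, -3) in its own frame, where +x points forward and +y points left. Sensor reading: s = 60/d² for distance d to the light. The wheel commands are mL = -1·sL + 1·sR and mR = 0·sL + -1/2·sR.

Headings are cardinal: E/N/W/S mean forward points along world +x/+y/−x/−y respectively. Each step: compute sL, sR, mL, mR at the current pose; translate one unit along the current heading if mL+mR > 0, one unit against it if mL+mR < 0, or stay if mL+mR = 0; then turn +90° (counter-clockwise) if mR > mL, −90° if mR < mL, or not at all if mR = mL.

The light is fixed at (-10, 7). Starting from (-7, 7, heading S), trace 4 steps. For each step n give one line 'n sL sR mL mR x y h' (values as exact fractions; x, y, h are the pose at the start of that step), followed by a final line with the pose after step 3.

n=0: pose=(-7,7,S); sL=60/37, sR=60; mL=2160/37, mR=-30; mL+mR=1050/37 → advance +1; mR−mL=-3270/37 → turn -1·90°
n=1: pose=(-7,6,W); sL=3, sR=15/2; mL=9/2, mR=-15/4; mL+mR=3/4 → advance +1; mR−mL=-33/4 → turn -1·90°
n=2: pose=(-8,6,N); sL=60, sR=12/5; mL=-288/5, mR=-6/5; mL+mR=-294/5 → advance -1; mR−mL=282/5 → turn +1·90°
n=3: pose=(-8,5,W); sL=30/13, sR=30; mL=360/13, mR=-15; mL+mR=165/13 → advance +1; mR−mL=-555/13 → turn -1·90°

0 60/37 60 2160/37 -30 -7 7 S
1 3 15/2 9/2 -15/4 -7 6 W
2 60 12/5 -288/5 -6/5 -8 6 N
3 30/13 30 360/13 -15 -8 5 W
final -9 5 N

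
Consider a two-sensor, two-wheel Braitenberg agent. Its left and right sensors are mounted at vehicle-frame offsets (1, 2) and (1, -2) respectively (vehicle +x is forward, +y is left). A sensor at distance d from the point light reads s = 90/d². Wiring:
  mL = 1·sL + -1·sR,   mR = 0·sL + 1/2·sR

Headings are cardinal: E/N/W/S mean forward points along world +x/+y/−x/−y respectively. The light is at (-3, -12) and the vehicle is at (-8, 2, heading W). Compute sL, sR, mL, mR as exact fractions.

1/2 45/146 14/73 45/292

left sensor world pos  = (-9, 0); dL² = 180
right sensor world pos = (-9, 4); dR² = 292
sL = 90/180 = 1/2
sR = 90/292 = 45/146
mL = 1·sL + -1·sR = 14/73
mR = 0·sL + 1/2·sR = 45/292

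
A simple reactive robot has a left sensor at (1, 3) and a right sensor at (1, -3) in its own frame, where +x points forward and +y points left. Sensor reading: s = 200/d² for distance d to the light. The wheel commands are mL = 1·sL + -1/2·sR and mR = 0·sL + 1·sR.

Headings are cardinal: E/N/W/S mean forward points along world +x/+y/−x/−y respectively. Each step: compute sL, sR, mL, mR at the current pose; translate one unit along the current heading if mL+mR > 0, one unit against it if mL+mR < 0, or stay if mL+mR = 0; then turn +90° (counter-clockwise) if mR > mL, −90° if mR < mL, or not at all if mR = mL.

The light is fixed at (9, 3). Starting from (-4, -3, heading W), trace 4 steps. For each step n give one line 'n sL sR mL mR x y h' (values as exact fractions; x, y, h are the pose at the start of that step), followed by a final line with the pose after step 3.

n=0: pose=(-4,-3,W); sL=200/277, sR=40/41; mL=2660/11357, mR=40/41; mL+mR=13740/11357 → advance +1; mR−mL=8420/11357 → turn +1·90°
n=1: pose=(-5,-3,S); sL=20/17, sR=100/169; mL=2530/2873, mR=100/169; mL+mR=4230/2873 → advance +1; mR−mL=-830/2873 → turn -1·90°
n=2: pose=(-5,-4,W); sL=8/13, sR=200/241; mL=628/3133, mR=200/241; mL+mR=3228/3133 → advance +1; mR−mL=1972/3133 → turn +1·90°
n=3: pose=(-6,-4,S); sL=25/26, sR=50/97; mL=1775/2522, mR=50/97; mL+mR=3075/2522 → advance +1; mR−mL=-475/2522 → turn -1·90°

0 200/277 40/41 2660/11357 40/41 -4 -3 W
1 20/17 100/169 2530/2873 100/169 -5 -3 S
2 8/13 200/241 628/3133 200/241 -5 -4 W
3 25/26 50/97 1775/2522 50/97 -6 -4 S
final -6 -5 W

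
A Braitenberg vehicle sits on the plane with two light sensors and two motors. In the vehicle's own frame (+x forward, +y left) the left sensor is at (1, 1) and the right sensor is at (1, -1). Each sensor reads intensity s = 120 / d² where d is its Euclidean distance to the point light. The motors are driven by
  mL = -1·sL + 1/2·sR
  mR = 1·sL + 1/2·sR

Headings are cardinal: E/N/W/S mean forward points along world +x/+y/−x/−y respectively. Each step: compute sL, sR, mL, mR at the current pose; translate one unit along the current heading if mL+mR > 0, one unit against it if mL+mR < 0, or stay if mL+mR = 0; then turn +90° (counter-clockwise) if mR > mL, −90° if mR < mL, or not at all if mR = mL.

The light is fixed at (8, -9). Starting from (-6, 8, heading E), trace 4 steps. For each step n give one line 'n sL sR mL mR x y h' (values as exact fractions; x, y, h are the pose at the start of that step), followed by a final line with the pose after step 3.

n=0: pose=(-6,8,E); sL=120/493, sR=24/85; mL=-252/2465, mR=948/2465; mL+mR=24/85 → advance +1; mR−mL=240/493 → turn +1·90°
n=1: pose=(-5,8,N); sL=3/13, sR=10/39; mL=-4/39, mR=14/39; mL+mR=10/39 → advance +1; mR−mL=6/13 → turn +1·90°
n=2: pose=(-5,9,W); sL=24/97, sR=120/557; mL=-7548/54029, mR=19188/54029; mL+mR=120/557 → advance +1; mR−mL=48/97 → turn +1·90°
n=3: pose=(-6,9,S); sL=60/229, sR=60/257; mL=-8550/58853, mR=22290/58853; mL+mR=60/257 → advance +1; mR−mL=120/229 → turn +1·90°

0 120/493 24/85 -252/2465 948/2465 -6 8 E
1 3/13 10/39 -4/39 14/39 -5 8 N
2 24/97 120/557 -7548/54029 19188/54029 -5 9 W
3 60/229 60/257 -8550/58853 22290/58853 -6 9 S
final -6 8 E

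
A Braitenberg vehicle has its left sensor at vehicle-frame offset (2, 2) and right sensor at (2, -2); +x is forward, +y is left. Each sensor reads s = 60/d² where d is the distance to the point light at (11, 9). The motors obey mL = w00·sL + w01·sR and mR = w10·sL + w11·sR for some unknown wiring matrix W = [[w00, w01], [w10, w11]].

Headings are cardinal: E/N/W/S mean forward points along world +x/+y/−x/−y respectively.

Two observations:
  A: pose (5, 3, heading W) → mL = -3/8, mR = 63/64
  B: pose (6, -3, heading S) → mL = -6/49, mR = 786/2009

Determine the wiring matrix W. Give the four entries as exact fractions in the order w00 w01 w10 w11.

0 -1/2 1/2 1

obs A: pose=(5,3,W) → sL=15/32, sR=3/4, mL=-3/8, mR=63/64
obs B: pose=(6,-3,S) → sL=12/41, sR=12/49, mL=-6/49, mR=786/2009
sensor matrix S = [[15/32, 3/4], [12/41, 12/49]]; det S = -1683/16072
solve [mL_A; mL_B] = S·[w00; w01] and [mR_A; mR_B] = S·[w10; w11]:
  w00 = 0, w01 = -1/2, w10 = 1/2, w11 = 1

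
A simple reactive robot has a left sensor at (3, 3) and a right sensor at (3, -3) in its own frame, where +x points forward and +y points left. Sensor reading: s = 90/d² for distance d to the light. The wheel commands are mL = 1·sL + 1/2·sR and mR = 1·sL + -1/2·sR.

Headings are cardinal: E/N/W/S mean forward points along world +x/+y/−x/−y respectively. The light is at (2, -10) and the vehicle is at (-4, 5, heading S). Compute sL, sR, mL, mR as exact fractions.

left sensor world pos  = (-1, 2); dL² = 153
right sensor world pos = (-7, 2); dR² = 225
sL = 90/153 = 10/17
sR = 90/225 = 2/5
mL = 1·sL + 1/2·sR = 67/85
mR = 1·sL + -1/2·sR = 33/85

10/17 2/5 67/85 33/85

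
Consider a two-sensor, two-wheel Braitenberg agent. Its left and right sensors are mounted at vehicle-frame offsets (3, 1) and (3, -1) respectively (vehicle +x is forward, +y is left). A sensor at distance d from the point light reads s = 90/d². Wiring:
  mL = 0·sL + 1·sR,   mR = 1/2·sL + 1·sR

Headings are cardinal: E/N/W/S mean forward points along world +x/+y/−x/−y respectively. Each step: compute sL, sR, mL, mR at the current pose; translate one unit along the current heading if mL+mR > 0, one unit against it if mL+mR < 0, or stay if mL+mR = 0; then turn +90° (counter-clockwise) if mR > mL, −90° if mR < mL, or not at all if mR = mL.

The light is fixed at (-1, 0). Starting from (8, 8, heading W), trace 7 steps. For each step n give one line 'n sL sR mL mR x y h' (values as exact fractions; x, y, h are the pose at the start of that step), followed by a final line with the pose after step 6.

n=0: pose=(8,8,W); sL=18/17, sR=10/13; mL=10/13, mR=287/221; mL+mR=457/221 → advance +1; mR−mL=9/17 → turn +1·90°
n=1: pose=(7,8,S); sL=45/53, sR=45/37; mL=45/37, mR=6435/3922; mL+mR=11205/3922 → advance +1; mR−mL=45/106 → turn +1·90°
n=2: pose=(7,7,E); sL=18/37, sR=90/157; mL=90/157, mR=4743/5809; mL+mR=8073/5809 → advance +1; mR−mL=9/37 → turn +1·90°
n=3: pose=(8,7,N); sL=45/82, sR=9/20; mL=9/20, mR=297/410; mL+mR=963/820 → advance +1; mR−mL=45/164 → turn +1·90°
n=4: pose=(8,8,W); sL=18/17, sR=10/13; mL=10/13, mR=287/221; mL+mR=457/221 → advance +1; mR−mL=9/17 → turn +1·90°
n=5: pose=(7,8,S); sL=45/53, sR=45/37; mL=45/37, mR=6435/3922; mL+mR=11205/3922 → advance +1; mR−mL=45/106 → turn +1·90°
n=6: pose=(7,7,E); sL=18/37, sR=90/157; mL=90/157, mR=4743/5809; mL+mR=8073/5809 → advance +1; mR−mL=9/37 → turn +1·90°

0 18/17 10/13 10/13 287/221 8 8 W
1 45/53 45/37 45/37 6435/3922 7 8 S
2 18/37 90/157 90/157 4743/5809 7 7 E
3 45/82 9/20 9/20 297/410 8 7 N
4 18/17 10/13 10/13 287/221 8 8 W
5 45/53 45/37 45/37 6435/3922 7 8 S
6 18/37 90/157 90/157 4743/5809 7 7 E
final 8 7 N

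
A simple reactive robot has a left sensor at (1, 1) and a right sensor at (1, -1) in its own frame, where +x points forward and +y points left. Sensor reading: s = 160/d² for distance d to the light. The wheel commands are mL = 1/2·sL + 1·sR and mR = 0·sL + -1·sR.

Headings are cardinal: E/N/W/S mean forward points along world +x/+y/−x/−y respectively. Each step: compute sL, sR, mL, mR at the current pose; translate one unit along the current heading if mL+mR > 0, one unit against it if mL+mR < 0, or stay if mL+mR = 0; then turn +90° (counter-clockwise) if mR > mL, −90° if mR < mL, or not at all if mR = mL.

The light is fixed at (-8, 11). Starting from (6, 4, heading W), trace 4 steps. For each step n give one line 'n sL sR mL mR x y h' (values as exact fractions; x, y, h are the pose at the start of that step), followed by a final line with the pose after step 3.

0 160/233 32/41 10736/9553 -32/41 6 4 W
1 8/9 20/29 296/261 -20/29 5 4 N
2 160/221 32/49 10992/10829 -32/49 5 5 E
3 80/137 80/109 15320/14933 -80/109 6 5 S
final 6 4 W

n=0: pose=(6,4,W); sL=160/233, sR=32/41; mL=10736/9553, mR=-32/41; mL+mR=80/233 → advance +1; mR−mL=-18192/9553 → turn -1·90°
n=1: pose=(5,4,N); sL=8/9, sR=20/29; mL=296/261, mR=-20/29; mL+mR=4/9 → advance +1; mR−mL=-476/261 → turn -1·90°
n=2: pose=(5,5,E); sL=160/221, sR=32/49; mL=10992/10829, mR=-32/49; mL+mR=80/221 → advance +1; mR−mL=-18064/10829 → turn -1·90°
n=3: pose=(6,5,S); sL=80/137, sR=80/109; mL=15320/14933, mR=-80/109; mL+mR=40/137 → advance +1; mR−mL=-26280/14933 → turn -1·90°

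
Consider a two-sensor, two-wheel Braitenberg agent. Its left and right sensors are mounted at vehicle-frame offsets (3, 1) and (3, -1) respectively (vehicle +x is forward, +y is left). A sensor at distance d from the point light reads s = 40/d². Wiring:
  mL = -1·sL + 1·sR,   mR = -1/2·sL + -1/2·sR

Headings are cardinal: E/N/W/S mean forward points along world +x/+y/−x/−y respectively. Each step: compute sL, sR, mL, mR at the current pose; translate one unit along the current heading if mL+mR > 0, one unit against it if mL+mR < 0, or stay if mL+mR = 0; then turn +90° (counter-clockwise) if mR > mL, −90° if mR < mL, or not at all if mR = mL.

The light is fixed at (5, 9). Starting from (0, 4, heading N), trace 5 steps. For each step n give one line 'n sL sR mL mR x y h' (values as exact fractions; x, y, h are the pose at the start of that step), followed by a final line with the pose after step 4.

0 1 2 1 -3/2 0 4 N
1 40/29 40/53 -960/1537 -1640/1537 0 3 E
2 20/53 4/13 -48/689 -236/689 -1 3 S
3 40/117 40/97 800/11349 -4280/11349 -1 4 W
4 1 2 1 -3/2 0 4 N
final 0 3 E

n=0: pose=(0,4,N); sL=1, sR=2; mL=1, mR=-3/2; mL+mR=-1/2 → advance -1; mR−mL=-5/2 → turn -1·90°
n=1: pose=(0,3,E); sL=40/29, sR=40/53; mL=-960/1537, mR=-1640/1537; mL+mR=-2600/1537 → advance -1; mR−mL=-680/1537 → turn -1·90°
n=2: pose=(-1,3,S); sL=20/53, sR=4/13; mL=-48/689, mR=-236/689; mL+mR=-284/689 → advance -1; mR−mL=-188/689 → turn -1·90°
n=3: pose=(-1,4,W); sL=40/117, sR=40/97; mL=800/11349, mR=-4280/11349; mL+mR=-1160/3783 → advance -1; mR−mL=-5080/11349 → turn -1·90°
n=4: pose=(0,4,N); sL=1, sR=2; mL=1, mR=-3/2; mL+mR=-1/2 → advance -1; mR−mL=-5/2 → turn -1·90°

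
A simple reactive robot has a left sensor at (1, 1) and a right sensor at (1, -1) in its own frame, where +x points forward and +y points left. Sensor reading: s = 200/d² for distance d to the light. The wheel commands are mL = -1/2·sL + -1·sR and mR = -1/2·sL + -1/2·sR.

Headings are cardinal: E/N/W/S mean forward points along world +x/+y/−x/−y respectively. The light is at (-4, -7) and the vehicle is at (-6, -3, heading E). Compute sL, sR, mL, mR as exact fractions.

100/13 20 -310/13 -180/13

left sensor world pos  = (-5, -2); dL² = 26
right sensor world pos = (-5, -4); dR² = 10
sL = 200/26 = 100/13
sR = 200/10 = 20
mL = -1/2·sL + -1·sR = -310/13
mR = -1/2·sL + -1/2·sR = -180/13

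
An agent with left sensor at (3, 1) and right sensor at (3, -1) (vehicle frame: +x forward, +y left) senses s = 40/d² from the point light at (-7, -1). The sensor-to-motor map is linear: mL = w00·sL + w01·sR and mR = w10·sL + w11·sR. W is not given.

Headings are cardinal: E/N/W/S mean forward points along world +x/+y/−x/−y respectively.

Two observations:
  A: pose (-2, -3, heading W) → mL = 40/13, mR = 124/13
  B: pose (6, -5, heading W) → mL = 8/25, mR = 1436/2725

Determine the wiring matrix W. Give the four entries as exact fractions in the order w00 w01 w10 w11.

1 0 1/2 1

obs A: pose=(-2,-3,W) → sL=40/13, sR=8, mL=40/13, mR=124/13
obs B: pose=(6,-5,W) → sL=8/25, sR=40/109, mL=8/25, mR=1436/2725
sensor matrix S = [[40/13, 8], [8/25, 40/109]]; det S = -50688/35425
solve [mL_A; mL_B] = S·[w00; w01] and [mR_A; mR_B] = S·[w10; w11]:
  w00 = 1, w01 = 0, w10 = 1/2, w11 = 1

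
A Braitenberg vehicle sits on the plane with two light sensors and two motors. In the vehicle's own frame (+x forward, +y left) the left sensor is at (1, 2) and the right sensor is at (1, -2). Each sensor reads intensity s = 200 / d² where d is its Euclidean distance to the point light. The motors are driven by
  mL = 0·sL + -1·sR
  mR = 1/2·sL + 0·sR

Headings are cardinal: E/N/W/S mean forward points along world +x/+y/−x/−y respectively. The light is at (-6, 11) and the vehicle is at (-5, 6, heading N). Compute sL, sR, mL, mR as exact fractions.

left sensor world pos  = (-7, 7); dL² = 17
right sensor world pos = (-3, 7); dR² = 25
sL = 200/17 = 200/17
sR = 200/25 = 8
mL = 0·sL + -1·sR = -8
mR = 1/2·sL + 0·sR = 100/17

200/17 8 -8 100/17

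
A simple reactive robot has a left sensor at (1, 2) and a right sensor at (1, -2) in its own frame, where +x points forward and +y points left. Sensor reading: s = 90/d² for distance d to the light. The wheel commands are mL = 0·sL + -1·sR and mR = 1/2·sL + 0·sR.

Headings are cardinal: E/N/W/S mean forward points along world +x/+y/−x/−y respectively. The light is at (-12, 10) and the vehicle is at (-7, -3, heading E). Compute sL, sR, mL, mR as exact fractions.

90/157 10/29 -10/29 45/157

left sensor world pos  = (-6, -1); dL² = 157
right sensor world pos = (-6, -5); dR² = 261
sL = 90/157 = 90/157
sR = 90/261 = 10/29
mL = 0·sL + -1·sR = -10/29
mR = 1/2·sL + 0·sR = 45/157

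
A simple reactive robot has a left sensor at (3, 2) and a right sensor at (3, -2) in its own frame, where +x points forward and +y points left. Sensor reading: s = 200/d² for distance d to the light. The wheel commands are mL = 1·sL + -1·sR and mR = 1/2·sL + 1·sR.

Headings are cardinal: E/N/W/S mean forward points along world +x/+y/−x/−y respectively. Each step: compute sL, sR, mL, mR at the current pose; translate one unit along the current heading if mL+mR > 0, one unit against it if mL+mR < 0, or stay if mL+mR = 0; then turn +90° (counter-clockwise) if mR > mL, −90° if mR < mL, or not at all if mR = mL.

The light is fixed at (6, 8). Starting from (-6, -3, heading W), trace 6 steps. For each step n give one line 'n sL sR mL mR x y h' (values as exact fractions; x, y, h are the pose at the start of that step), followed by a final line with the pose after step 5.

0 100/197 100/153 -4400/30141 27350/30141 -6 -3 W
1 200/317 200/421 20800/133457 105500/133457 -7 -3 S
2 1 25/37 12/37 87/74 -7 -4 E
3 200/277 200/181 -19200/50137 73500/50137 -6 -4 N
4 100/197 100/153 -4400/30141 27350/30141 -6 -3 W
5 200/317 200/421 20800/133457 105500/133457 -7 -3 S
final -7 -4 E

n=0: pose=(-6,-3,W); sL=100/197, sR=100/153; mL=-4400/30141, mR=27350/30141; mL+mR=150/197 → advance +1; mR−mL=31750/30141 → turn +1·90°
n=1: pose=(-7,-3,S); sL=200/317, sR=200/421; mL=20800/133457, mR=105500/133457; mL+mR=300/317 → advance +1; mR−mL=84700/133457 → turn +1·90°
n=2: pose=(-7,-4,E); sL=1, sR=25/37; mL=12/37, mR=87/74; mL+mR=3/2 → advance +1; mR−mL=63/74 → turn +1·90°
n=3: pose=(-6,-4,N); sL=200/277, sR=200/181; mL=-19200/50137, mR=73500/50137; mL+mR=300/277 → advance +1; mR−mL=92700/50137 → turn +1·90°
n=4: pose=(-6,-3,W); sL=100/197, sR=100/153; mL=-4400/30141, mR=27350/30141; mL+mR=150/197 → advance +1; mR−mL=31750/30141 → turn +1·90°
n=5: pose=(-7,-3,S); sL=200/317, sR=200/421; mL=20800/133457, mR=105500/133457; mL+mR=300/317 → advance +1; mR−mL=84700/133457 → turn +1·90°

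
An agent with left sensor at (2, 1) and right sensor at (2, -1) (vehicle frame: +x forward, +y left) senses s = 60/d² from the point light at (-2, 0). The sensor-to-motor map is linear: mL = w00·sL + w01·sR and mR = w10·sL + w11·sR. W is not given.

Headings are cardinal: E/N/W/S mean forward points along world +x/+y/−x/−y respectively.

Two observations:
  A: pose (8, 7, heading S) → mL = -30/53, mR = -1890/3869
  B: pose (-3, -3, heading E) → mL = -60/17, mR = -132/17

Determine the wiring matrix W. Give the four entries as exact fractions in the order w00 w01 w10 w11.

obs A: pose=(8,7,S) → sL=30/73, sR=30/53, mL=-30/53, mR=-1890/3869
obs B: pose=(-3,-3,E) → sL=12, sR=60/17, mL=-60/17, mR=-132/17
sensor matrix S = [[30/73, 30/53], [12, 60/17]]; det S = -351360/65773
solve [mL_A; mL_B] = S·[w00; w01] and [mR_A; mR_B] = S·[w10; w11]:
  w00 = 0, w01 = -1, w10 = -1/2, w11 = -1/2

0 -1 -1/2 -1/2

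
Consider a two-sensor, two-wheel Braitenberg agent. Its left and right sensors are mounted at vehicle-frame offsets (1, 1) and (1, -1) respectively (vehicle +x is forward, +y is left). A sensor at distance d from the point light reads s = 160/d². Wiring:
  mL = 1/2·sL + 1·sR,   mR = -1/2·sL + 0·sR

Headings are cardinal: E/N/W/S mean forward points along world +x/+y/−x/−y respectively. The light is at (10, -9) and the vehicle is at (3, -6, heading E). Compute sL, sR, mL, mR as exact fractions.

left sensor world pos  = (4, -5); dL² = 52
right sensor world pos = (4, -7); dR² = 40
sL = 160/52 = 40/13
sR = 160/40 = 4
mL = 1/2·sL + 1·sR = 72/13
mR = -1/2·sL + 0·sR = -20/13

40/13 4 72/13 -20/13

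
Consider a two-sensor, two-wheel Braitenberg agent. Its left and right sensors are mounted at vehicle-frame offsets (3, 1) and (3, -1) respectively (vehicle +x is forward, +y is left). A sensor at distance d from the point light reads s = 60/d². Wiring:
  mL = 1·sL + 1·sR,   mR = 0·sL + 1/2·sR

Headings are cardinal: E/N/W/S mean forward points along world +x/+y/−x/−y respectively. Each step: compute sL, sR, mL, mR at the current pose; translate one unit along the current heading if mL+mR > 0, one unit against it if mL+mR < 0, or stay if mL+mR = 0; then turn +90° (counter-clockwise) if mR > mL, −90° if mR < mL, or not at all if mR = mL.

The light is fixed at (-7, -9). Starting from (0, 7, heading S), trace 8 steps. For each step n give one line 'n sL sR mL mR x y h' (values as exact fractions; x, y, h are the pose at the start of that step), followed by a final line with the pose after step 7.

0 60/233 12/41 5256/9553 6/41 0 7 S
1 15/53 15/68 1815/3604 15/136 0 6 W
2 60/349 60/373 43320/130177 30/373 -1 6 N
3 6/37 10/51 676/1887 5/51 -1 7 E
4 60/233 12/41 5256/9553 6/41 0 7 S
5 15/53 15/68 1815/3604 15/136 0 6 W
6 60/349 60/373 43320/130177 30/373 -1 6 N
7 6/37 10/51 676/1887 5/51 -1 7 E
final 0 7 S

n=0: pose=(0,7,S); sL=60/233, sR=12/41; mL=5256/9553, mR=6/41; mL+mR=6654/9553 → advance +1; mR−mL=-3858/9553 → turn -1·90°
n=1: pose=(0,6,W); sL=15/53, sR=15/68; mL=1815/3604, mR=15/136; mL+mR=4425/7208 → advance +1; mR−mL=-2835/7208 → turn -1·90°
n=2: pose=(-1,6,N); sL=60/349, sR=60/373; mL=43320/130177, mR=30/373; mL+mR=53790/130177 → advance +1; mR−mL=-32850/130177 → turn -1·90°
n=3: pose=(-1,7,E); sL=6/37, sR=10/51; mL=676/1887, mR=5/51; mL+mR=287/629 → advance +1; mR−mL=-491/1887 → turn -1·90°
n=4: pose=(0,7,S); sL=60/233, sR=12/41; mL=5256/9553, mR=6/41; mL+mR=6654/9553 → advance +1; mR−mL=-3858/9553 → turn -1·90°
n=5: pose=(0,6,W); sL=15/53, sR=15/68; mL=1815/3604, mR=15/136; mL+mR=4425/7208 → advance +1; mR−mL=-2835/7208 → turn -1·90°
n=6: pose=(-1,6,N); sL=60/349, sR=60/373; mL=43320/130177, mR=30/373; mL+mR=53790/130177 → advance +1; mR−mL=-32850/130177 → turn -1·90°
n=7: pose=(-1,7,E); sL=6/37, sR=10/51; mL=676/1887, mR=5/51; mL+mR=287/629 → advance +1; mR−mL=-491/1887 → turn -1·90°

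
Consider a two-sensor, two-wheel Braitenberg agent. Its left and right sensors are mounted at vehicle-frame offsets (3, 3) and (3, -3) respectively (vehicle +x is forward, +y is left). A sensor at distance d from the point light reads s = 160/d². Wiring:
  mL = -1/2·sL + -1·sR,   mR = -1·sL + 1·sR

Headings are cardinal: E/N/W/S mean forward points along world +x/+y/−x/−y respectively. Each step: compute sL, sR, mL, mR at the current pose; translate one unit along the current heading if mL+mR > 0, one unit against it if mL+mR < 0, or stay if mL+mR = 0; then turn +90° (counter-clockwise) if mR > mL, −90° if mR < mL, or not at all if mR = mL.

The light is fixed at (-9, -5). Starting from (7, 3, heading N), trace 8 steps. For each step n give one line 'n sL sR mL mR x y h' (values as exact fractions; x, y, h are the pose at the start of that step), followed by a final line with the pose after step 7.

0 16/29 80/241 -4248/6989 -1536/6989 7 3 N
1 32/37 160/269 -10224/9953 -2688/9953 7 2 W
2 5/13 40/53 -1305/1378 255/689 8 2 S
3 160/521 32/85 -23472/44285 3072/44285 8 3 E
4 16/29 80/241 -4248/6989 -1536/6989 7 3 N
5 32/37 160/269 -10224/9953 -2688/9953 7 2 W
6 5/13 40/53 -1305/1378 255/689 8 2 S
7 160/521 32/85 -23472/44285 3072/44285 8 3 E
final 7 3 N

n=0: pose=(7,3,N); sL=16/29, sR=80/241; mL=-4248/6989, mR=-1536/6989; mL+mR=-24/29 → advance -1; mR−mL=2712/6989 → turn +1·90°
n=1: pose=(7,2,W); sL=32/37, sR=160/269; mL=-10224/9953, mR=-2688/9953; mL+mR=-48/37 → advance -1; mR−mL=7536/9953 → turn +1·90°
n=2: pose=(8,2,S); sL=5/13, sR=40/53; mL=-1305/1378, mR=255/689; mL+mR=-15/26 → advance -1; mR−mL=1815/1378 → turn +1·90°
n=3: pose=(8,3,E); sL=160/521, sR=32/85; mL=-23472/44285, mR=3072/44285; mL+mR=-240/521 → advance -1; mR−mL=26544/44285 → turn +1·90°
n=4: pose=(7,3,N); sL=16/29, sR=80/241; mL=-4248/6989, mR=-1536/6989; mL+mR=-24/29 → advance -1; mR−mL=2712/6989 → turn +1·90°
n=5: pose=(7,2,W); sL=32/37, sR=160/269; mL=-10224/9953, mR=-2688/9953; mL+mR=-48/37 → advance -1; mR−mL=7536/9953 → turn +1·90°
n=6: pose=(8,2,S); sL=5/13, sR=40/53; mL=-1305/1378, mR=255/689; mL+mR=-15/26 → advance -1; mR−mL=1815/1378 → turn +1·90°
n=7: pose=(8,3,E); sL=160/521, sR=32/85; mL=-23472/44285, mR=3072/44285; mL+mR=-240/521 → advance -1; mR−mL=26544/44285 → turn +1·90°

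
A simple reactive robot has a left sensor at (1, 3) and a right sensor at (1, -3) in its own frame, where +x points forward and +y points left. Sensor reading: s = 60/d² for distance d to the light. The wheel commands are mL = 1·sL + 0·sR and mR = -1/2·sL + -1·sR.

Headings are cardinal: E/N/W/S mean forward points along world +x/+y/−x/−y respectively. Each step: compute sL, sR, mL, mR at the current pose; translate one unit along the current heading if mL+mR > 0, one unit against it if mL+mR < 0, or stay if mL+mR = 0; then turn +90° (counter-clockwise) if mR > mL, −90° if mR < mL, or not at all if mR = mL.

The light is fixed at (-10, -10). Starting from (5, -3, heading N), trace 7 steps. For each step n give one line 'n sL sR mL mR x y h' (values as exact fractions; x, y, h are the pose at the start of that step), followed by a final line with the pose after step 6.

0 15/52 15/97 15/52 -3015/10088 5 -3 N
1 60/337 12/53 60/337 -5634/17861 5 -4 E
2 30/157 30/73 30/157 -5805/11461 4 -4 S
3 12/37 60/269 12/37 -3834/9953 4 -3 W
4 15/52 15/97 15/52 -3015/10088 5 -3 N
5 60/337 12/53 60/337 -5634/17861 5 -4 E
6 30/157 30/73 30/157 -5805/11461 4 -4 S
final 4 -3 W

n=0: pose=(5,-3,N); sL=15/52, sR=15/97; mL=15/52, mR=-3015/10088; mL+mR=-105/10088 → advance -1; mR−mL=-5925/10088 → turn -1·90°
n=1: pose=(5,-4,E); sL=60/337, sR=12/53; mL=60/337, mR=-5634/17861; mL+mR=-2454/17861 → advance -1; mR−mL=-8814/17861 → turn -1·90°
n=2: pose=(4,-4,S); sL=30/157, sR=30/73; mL=30/157, mR=-5805/11461; mL+mR=-3615/11461 → advance -1; mR−mL=-7995/11461 → turn -1·90°
n=3: pose=(4,-3,W); sL=12/37, sR=60/269; mL=12/37, mR=-3834/9953; mL+mR=-606/9953 → advance -1; mR−mL=-7062/9953 → turn -1·90°
n=4: pose=(5,-3,N); sL=15/52, sR=15/97; mL=15/52, mR=-3015/10088; mL+mR=-105/10088 → advance -1; mR−mL=-5925/10088 → turn -1·90°
n=5: pose=(5,-4,E); sL=60/337, sR=12/53; mL=60/337, mR=-5634/17861; mL+mR=-2454/17861 → advance -1; mR−mL=-8814/17861 → turn -1·90°
n=6: pose=(4,-4,S); sL=30/157, sR=30/73; mL=30/157, mR=-5805/11461; mL+mR=-3615/11461 → advance -1; mR−mL=-7995/11461 → turn -1·90°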